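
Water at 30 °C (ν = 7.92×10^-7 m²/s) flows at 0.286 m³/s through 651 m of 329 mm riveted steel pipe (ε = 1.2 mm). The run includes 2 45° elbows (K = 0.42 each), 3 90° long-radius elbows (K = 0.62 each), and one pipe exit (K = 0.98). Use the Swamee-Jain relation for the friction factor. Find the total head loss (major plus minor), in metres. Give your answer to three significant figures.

H_L ≈ 33.9 m

V = 4Q/(πD²) = 3.364 m/s; V²/2g = 0.5769 m
Re = 1.40×10^6, ε/D = 0.00365 → f = 0.02780 (Swamee-Jain)
Major: h_f = f(L/D)·V²/2g = 0.02780·1979·0.5769 = 31.73 m
Minor: ΣK = 3.68; h_m = ΣK·V²/2g = 2.123 m
Total H_L = 31.73 + 2.123 = 33.85 m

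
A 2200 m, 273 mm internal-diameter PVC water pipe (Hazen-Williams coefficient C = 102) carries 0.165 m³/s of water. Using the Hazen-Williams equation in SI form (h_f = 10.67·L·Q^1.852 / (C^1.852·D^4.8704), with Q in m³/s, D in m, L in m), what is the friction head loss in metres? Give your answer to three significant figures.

h_f = 10.67·2200·0.165^1.852 / (102^1.852·0.273^4.8704) = 88.62 m

h_f ≈ 88.6 m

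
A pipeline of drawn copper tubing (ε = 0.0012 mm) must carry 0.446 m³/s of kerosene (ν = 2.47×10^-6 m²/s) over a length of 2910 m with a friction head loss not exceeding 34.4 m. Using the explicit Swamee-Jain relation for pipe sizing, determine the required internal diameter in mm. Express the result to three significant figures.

Swamee-Jain (Type III): D = 0.66·[ε^1.25·(LQ²/(gh_f))^4.75 + ν·Q^9.4·(L/(gh_f))^5.2]^0.04
LQ²/(gh_f) = 1.715; L/(gh_f) = 8.623
Term 1 = ε^1.25·(…)^4.75 = 5.15×10^-7; Term 2 = ν·Q^9.4·(…)^5.2 = 9.16×10^-5
D = 0.66·(5.15×10^-7 + 9.16×10^-5)^0.04 = 0.4551 m = 455 mm
Check: V = 2.74 m/s, Re = 5.05×10^5, f = 0.01311, h_f = 32.1 m ≈ 34.4 m ✓

D ≈ 455 mm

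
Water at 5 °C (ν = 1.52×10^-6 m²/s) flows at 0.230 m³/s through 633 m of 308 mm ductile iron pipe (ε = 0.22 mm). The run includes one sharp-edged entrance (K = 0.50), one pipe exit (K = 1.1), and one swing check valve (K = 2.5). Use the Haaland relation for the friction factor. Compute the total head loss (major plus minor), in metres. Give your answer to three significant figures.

V = 4Q/(πD²) = 3.087 m/s; V²/2g = 0.4857 m
Re = 6.26×10^5, ε/D = 7.14×10^-4 → f = 0.01869 (Haaland)
Major: h_f = f(L/D)·V²/2g = 0.01869·2055·0.4857 = 18.66 m
Minor: ΣK = 4.10; h_m = ΣK·V²/2g = 1.991 m
Total H_L = 18.66 + 1.991 = 20.65 m

H_L ≈ 20.6 m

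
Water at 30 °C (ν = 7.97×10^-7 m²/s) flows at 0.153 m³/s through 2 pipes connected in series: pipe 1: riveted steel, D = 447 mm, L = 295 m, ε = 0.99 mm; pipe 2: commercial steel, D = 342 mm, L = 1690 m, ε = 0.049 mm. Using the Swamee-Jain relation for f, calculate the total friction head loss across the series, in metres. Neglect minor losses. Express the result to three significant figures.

Pipe 1: V = 0.9750 m/s, Re = 5.47×10^5, ε/D = 0.00221, f = 0.02449, h_1 = f(L/D)V²/2g = 0.7829 m
Pipe 2: V = 1.666 m/s, Re = 7.15×10^5, ε/D = 1.43×10^-4, f = 0.01447, h_2 = f(L/D)V²/2g = 10.11 m
Series → Q common, losses add: H = Σh = 10.89 m

H ≈ 10.9 m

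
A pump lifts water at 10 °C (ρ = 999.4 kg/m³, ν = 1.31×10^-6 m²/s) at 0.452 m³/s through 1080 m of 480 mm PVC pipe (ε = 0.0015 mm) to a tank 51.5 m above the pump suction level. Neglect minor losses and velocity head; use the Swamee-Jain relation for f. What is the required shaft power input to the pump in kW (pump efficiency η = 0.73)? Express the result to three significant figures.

P_shaft ≈ 364 kW

V = 4Q/(πD²) = 2.498 m/s; Re = 9.15×10^5; ε/D = 3.13×10^-6; f = 0.01186
h_f = f(L/D)V²/2g = 8.483 m
Total head H = z + h_f = 51.5 + 8.483 = 59.98 m
P_hyd = ρgQH = 999.4·9.81·0.452·59.98 = 265.8 kW
P_shaft = P_hyd/η = 265.8/0.73 = 364.1 kW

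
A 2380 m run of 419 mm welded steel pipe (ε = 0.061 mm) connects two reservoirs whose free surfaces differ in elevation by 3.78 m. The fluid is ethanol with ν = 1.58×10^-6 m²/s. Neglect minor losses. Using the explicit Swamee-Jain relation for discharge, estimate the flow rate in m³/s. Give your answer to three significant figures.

Q ≈ 0.123 m³/s

Swamee-Jain (Type II): Q = -0.965·√(gD⁵h_f/L)·ln[ε/(3.7D) + √(3.17ν²L/(gD³h_f))]
√(gD⁵h_f/L) = √(9.81·0.419⁵·3.78/2380) = 0.01418
ε/(3.7D) = 3.93×10^-5; √(3.17ν²L/(gD³h_f)) = 8.31×10^-5
Q = -0.965·0.01418·ln(1.224×10^-4) = 0.1233 m³/s
Check: V = 0.894 m/s, Re = 2.37×10^5, f = 0.01635, h_f = 3.78 m ≈ 3.78 m ✓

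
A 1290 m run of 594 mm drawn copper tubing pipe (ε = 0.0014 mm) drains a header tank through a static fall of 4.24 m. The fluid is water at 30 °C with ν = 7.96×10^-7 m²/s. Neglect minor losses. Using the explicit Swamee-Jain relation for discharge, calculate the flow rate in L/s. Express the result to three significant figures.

Swamee-Jain (Type II): Q = -0.965·√(gD⁵h_f/L)·ln[ε/(3.7D) + √(3.17ν²L/(gD³h_f))]
√(gD⁵h_f/L) = √(9.81·0.594⁵·4.24/1290) = 0.04883
ε/(3.7D) = 6.37×10^-7; √(3.17ν²L/(gD³h_f)) = 1.72×10^-5
Q = -0.965·0.04883·ln(1.788×10^-5) = 0.5151 m³/s
Check: V = 1.86 m/s, Re = 1.39×10^6, f = 0.01107, h_f = 4.23 m ≈ 4.24 m ✓

Q ≈ 515 L/s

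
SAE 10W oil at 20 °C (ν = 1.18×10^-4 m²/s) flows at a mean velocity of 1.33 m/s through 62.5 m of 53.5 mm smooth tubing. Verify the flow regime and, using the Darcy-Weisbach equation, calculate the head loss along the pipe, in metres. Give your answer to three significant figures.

h_f ≈ 11.2 m

Re = VD/ν = 1.33·0.05350/1.18×10^-4 = 603 → laminar (Re < 2300)
f = 64/Re = 0.1061
h_f = f(L/D)V²/(2g) = 0.1061·(62.5/0.05350)·1.33²/(2·9.81) = 11.18 m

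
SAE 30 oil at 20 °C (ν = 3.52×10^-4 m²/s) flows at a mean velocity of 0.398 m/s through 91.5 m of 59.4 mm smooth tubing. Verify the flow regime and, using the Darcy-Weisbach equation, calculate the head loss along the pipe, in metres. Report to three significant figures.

h_f ≈ 11.9 m

Re = VD/ν = 0.398·0.05940/3.52×10^-4 = 67.2 → laminar (Re < 2300)
f = 64/Re = 0.9529
h_f = f(L/D)V²/(2g) = 0.9529·(91.5/0.05940)·0.398²/(2·9.81) = 11.85 m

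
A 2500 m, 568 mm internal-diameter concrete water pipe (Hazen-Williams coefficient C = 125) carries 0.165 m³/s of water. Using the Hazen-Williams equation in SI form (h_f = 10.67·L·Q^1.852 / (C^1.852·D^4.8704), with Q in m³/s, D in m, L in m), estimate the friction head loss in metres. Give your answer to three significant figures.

h_f = 10.67·2500·0.165^1.852 / (125^1.852·0.568^4.8704) = 1.949 m

h_f ≈ 1.95 m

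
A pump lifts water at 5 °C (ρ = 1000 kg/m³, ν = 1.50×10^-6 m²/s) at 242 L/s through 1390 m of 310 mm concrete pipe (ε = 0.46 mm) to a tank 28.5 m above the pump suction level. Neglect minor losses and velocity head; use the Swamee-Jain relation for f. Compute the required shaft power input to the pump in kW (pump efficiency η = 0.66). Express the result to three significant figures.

P_shaft ≈ 289 kW

V = 4Q/(πD²) = 3.206 m/s; Re = 6.63×10^5; ε/D = 0.00148; f = 0.02211
h_f = f(L/D)V²/2g = 51.95 m
Total head H = z + h_f = 28.5 + 51.95 = 80.45 m
P_hyd = ρgQH = 1000·9.81·0.242·80.45 = 191.0 kW
P_shaft = P_hyd/η = 191.0/0.66 = 289.4 kW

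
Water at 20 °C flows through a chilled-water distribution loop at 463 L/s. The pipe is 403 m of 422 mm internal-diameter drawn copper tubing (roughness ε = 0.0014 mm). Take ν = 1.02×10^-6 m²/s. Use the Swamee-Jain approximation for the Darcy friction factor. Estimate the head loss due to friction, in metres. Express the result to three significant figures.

h_f ≈ 5.93 m

V = 4Q/(πD²) = 4·0.463/(π·0.422²) = 3.310 m/s
Re = VD/ν = 3.310·0.422/1.02×10^-6 = 1.37×10^6 → turbulent
ε/D = 0.0014/422 = 3.32×10^-6
Swamee-Jain: f = 0.01112
h_f = f(L/D)V²/(2g) = 0.01112·(403/0.422)·3.310²/(2·9.81) = 5.930 m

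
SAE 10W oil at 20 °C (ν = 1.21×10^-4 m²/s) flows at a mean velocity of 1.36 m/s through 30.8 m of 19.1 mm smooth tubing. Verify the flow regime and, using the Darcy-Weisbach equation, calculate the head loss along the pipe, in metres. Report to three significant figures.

Re = VD/ν = 1.36·0.01910/1.21×10^-4 = 215 → laminar (Re < 2300)
f = 64/Re = 0.2981
h_f = f(L/D)V²/(2g) = 0.2981·(30.8/0.01910)·1.36²/(2·9.81) = 45.32 m

h_f ≈ 45.3 m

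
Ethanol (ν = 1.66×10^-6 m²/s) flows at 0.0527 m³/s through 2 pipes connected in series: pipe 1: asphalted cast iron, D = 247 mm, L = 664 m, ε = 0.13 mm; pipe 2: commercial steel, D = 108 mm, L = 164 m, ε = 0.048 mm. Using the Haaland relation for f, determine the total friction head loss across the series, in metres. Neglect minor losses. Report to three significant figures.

H ≈ 48.0 m

Pipe 1: V = 1.100 m/s, Re = 1.64×10^5, ε/D = 5.26×10^-4, f = 0.01911, h_1 = f(L/D)V²/2g = 3.168 m
Pipe 2: V = 5.753 m/s, Re = 3.74×10^5, ε/D = 4.44×10^-4, f = 0.01749, h_2 = f(L/D)V²/2g = 44.79 m
Series → Q common, losses add: H = Σh = 47.96 m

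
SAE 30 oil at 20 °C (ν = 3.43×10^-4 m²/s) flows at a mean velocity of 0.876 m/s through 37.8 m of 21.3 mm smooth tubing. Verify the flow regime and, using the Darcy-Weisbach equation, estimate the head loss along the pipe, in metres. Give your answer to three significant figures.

h_f ≈ 81.7 m

Re = VD/ν = 0.876·0.02130/3.43×10^-4 = 54.4 → laminar (Re < 2300)
f = 64/Re = 1.176
h_f = f(L/D)V²/(2g) = 1.176·(37.8/0.02130)·0.876²/(2·9.81) = 81.66 m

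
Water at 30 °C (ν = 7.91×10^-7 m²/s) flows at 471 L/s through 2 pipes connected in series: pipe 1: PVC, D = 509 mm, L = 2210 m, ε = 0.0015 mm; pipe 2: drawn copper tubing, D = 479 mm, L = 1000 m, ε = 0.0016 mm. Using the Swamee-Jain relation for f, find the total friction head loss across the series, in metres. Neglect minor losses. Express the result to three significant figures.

H ≈ 20.9 m

Pipe 1: V = 2.315 m/s, Re = 1.49×10^6, ε/D = 2.95×10^-6, f = 0.01096, h_1 = f(L/D)V²/2g = 13.00 m
Pipe 2: V = 2.614 m/s, Re = 1.58×10^6, ε/D = 3.34×10^-6, f = 0.01087, h_2 = f(L/D)V²/2g = 7.903 m
Series → Q common, losses add: H = Σh = 20.90 m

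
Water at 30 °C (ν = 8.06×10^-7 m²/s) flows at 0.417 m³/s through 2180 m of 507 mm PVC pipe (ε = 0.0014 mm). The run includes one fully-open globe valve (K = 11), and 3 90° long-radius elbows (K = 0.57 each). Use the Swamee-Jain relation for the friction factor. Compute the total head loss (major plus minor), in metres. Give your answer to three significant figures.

H_L ≈ 13.2 m

V = 4Q/(πD²) = 2.066 m/s; V²/2g = 0.2175 m
Re = 1.30×10^6, ε/D = 2.76×10^-6 → f = 0.01119 (Swamee-Jain)
Major: h_f = f(L/D)·V²/2g = 0.01119·4300·0.2175 = 10.47 m
Minor: ΣK = 12.7; h_m = ΣK·V²/2g = 2.764 m
Total H_L = 10.47 + 2.764 = 13.23 m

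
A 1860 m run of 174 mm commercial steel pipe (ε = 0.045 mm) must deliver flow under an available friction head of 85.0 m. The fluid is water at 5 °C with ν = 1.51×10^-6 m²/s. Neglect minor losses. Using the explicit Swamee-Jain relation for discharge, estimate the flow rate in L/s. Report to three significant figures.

Swamee-Jain (Type II): Q = -0.965·√(gD⁵h_f/L)·ln[ε/(3.7D) + √(3.17ν²L/(gD³h_f))]
√(gD⁵h_f/L) = √(9.81·0.174⁵·85.0/1860) = 0.008456
ε/(3.7D) = 6.99×10^-5; √(3.17ν²L/(gD³h_f)) = 5.53×10^-5
Q = -0.965·0.008456·ln(1.252×10^-4) = 0.07332 m³/s
Check: V = 3.08 m/s, Re = 3.55×10^5, f = 0.01649, h_f = 85.4 m ≈ 85.0 m ✓

Q ≈ 73.3 L/s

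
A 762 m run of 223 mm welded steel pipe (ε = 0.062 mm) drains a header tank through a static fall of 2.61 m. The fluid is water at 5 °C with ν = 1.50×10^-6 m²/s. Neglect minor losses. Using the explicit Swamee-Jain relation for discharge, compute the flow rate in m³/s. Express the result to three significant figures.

Swamee-Jain (Type II): Q = -0.965·√(gD⁵h_f/L)·ln[ε/(3.7D) + √(3.17ν²L/(gD³h_f))]
√(gD⁵h_f/L) = √(9.81·0.223⁵·2.61/762) = 0.004305
ε/(3.7D) = 7.51×10^-5; √(3.17ν²L/(gD³h_f)) = 1.38×10^-4
Q = -0.965·0.004305·ln(2.135×10^-4) = 0.03511 m³/s
Check: V = 0.899 m/s, Re = 1.34×10^5, f = 0.01859, h_f = 2.62 m ≈ 2.61 m ✓

Q ≈ 0.0351 m³/s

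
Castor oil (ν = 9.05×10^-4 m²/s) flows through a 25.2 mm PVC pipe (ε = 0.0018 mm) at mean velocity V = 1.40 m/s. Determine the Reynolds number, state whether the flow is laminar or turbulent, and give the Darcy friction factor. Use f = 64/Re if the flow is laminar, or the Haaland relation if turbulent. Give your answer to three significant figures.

Re ≈ 39.0; laminar; f = 64/Re ≈ 1.64

Re = VD/ν = 1.400·0.0252/9.05×10^-4 = 39.0
Re < 2300 → laminar → f = 64/Re = 1.642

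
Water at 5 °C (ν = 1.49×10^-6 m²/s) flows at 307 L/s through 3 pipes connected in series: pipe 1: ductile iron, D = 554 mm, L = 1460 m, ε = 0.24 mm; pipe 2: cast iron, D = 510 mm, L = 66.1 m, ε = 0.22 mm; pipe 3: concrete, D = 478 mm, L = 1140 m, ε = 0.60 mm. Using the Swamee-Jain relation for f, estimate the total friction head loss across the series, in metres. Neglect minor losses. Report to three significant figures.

H ≈ 11.6 m

Pipe 1: V = 1.274 m/s, Re = 4.74×10^5, ε/D = 4.33×10^-4, f = 0.01740, h_1 = f(L/D)V²/2g = 3.790 m
Pipe 2: V = 1.503 m/s, Re = 5.14×10^5, ε/D = 4.31×10^-4, f = 0.01730, h_2 = f(L/D)V²/2g = 0.2582 m
Pipe 3: V = 1.711 m/s, Re = 5.49×10^5, ε/D = 0.00126, f = 0.02135, h_3 = f(L/D)V²/2g = 7.595 m
Series → Q common, losses add: H = Σh = 11.64 m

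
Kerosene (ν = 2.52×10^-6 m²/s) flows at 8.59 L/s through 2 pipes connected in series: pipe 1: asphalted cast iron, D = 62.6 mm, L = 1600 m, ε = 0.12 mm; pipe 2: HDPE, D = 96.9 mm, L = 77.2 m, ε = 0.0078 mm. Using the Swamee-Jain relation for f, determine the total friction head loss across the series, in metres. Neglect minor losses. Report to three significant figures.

Pipe 1: V = 2.791 m/s, Re = 6.93×10^4, ε/D = 0.00192, f = 0.02579, h_1 = f(L/D)V²/2g = 261.7 m
Pipe 2: V = 1.165 m/s, Re = 4.48×10^4, ε/D = 8.05×10^-5, f = 0.02159, h_2 = f(L/D)V²/2g = 1.190 m
Series → Q common, losses add: H = Σh = 262.9 m

H ≈ 263 m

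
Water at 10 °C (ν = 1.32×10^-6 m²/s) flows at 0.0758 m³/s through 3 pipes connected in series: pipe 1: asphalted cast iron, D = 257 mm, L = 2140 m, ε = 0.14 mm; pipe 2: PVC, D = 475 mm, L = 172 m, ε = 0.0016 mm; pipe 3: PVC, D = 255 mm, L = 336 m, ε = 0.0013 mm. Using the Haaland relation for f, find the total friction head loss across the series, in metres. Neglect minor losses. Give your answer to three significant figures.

H ≈ 18.9 m

Pipe 1: V = 1.461 m/s, Re = 2.84×10^5, ε/D = 5.45×10^-4, f = 0.01839, h_1 = f(L/D)V²/2g = 16.66 m
Pipe 2: V = 0.4278 m/s, Re = 1.54×10^5, ε/D = 3.37×10^-6, f = 0.01634, h_2 = f(L/D)V²/2g = 0.05517 m
Pipe 3: V = 1.484 m/s, Re = 2.87×10^5, ε/D = 5.10×10^-6, f = 0.01450, h_3 = f(L/D)V²/2g = 2.146 m
Series → Q common, losses add: H = Σh = 18.87 m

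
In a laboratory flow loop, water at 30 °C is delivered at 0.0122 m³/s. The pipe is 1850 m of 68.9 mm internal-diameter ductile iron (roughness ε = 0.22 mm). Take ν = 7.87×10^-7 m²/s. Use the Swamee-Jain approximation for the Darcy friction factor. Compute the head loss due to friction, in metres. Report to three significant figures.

V = 4Q/(πD²) = 4·0.0122/(π·0.0689²) = 3.272 m/s
Re = VD/ν = 3.272·0.0689/7.87×10^-7 = 2.86×10^5 → turbulent
ε/D = 0.22/68.9 = 0.00319
Swamee-Jain: f = 0.02723
h_f = f(L/D)V²/(2g) = 0.02723·(1850/0.0689)·3.272²/(2·9.81) = 399.0 m

h_f ≈ 399 m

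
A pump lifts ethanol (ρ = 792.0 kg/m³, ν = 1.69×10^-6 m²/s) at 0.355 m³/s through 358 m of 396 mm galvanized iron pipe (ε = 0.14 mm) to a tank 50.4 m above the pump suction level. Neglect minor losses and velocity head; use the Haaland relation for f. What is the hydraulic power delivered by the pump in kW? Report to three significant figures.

P_hyd ≈ 156 kW

V = 4Q/(πD²) = 2.882 m/s; Re = 6.75×10^5; ε/D = 3.54×10^-4; f = 0.01632
h_f = f(L/D)V²/2g = 6.246 m
Total head H = z + h_f = 50.4 + 6.246 = 56.65 m
P_hyd = ρgQH = 792.0·9.81·0.355·56.65 = 156.2 kW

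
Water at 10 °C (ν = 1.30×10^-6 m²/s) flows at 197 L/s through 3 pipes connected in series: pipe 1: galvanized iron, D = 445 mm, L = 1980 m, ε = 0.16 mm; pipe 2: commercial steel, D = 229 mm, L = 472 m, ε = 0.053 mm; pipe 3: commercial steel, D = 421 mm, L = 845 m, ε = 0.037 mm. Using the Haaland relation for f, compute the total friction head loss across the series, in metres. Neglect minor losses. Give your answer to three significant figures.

H ≈ 45.2 m

Pipe 1: V = 1.267 m/s, Re = 4.34×10^5, ε/D = 3.60×10^-4, f = 0.01676, h_1 = f(L/D)V²/2g = 6.097 m
Pipe 2: V = 4.783 m/s, Re = 8.43×10^5, ε/D = 2.31×10^-4, f = 0.01506, h_2 = f(L/D)V²/2g = 36.20 m
Pipe 3: V = 1.415 m/s, Re = 4.58×10^5, ε/D = 8.79×10^-5, f = 0.01428, h_3 = f(L/D)V²/2g = 2.925 m
Series → Q common, losses add: H = Σh = 45.23 m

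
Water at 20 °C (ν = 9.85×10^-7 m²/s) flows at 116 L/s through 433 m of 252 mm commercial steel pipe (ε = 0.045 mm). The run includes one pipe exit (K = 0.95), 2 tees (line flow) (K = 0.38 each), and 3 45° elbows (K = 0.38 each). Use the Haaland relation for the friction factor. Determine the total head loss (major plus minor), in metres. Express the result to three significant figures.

H_L ≈ 7.83 m

V = 4Q/(πD²) = 2.326 m/s; V²/2g = 0.2757 m
Re = 5.95×10^5, ε/D = 1.79×10^-4 → f = 0.01487 (Haaland)
Major: h_f = f(L/D)·V²/2g = 0.01487·1718·0.2757 = 7.043 m
Minor: ΣK = 2.85; h_m = ΣK·V²/2g = 0.7857 m
Total H_L = 7.043 + 0.7857 = 7.828 m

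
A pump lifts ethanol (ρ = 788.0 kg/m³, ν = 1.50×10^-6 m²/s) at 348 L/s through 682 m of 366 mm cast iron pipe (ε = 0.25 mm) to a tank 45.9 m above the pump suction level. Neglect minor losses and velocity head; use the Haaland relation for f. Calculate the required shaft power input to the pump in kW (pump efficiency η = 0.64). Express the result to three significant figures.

P_shaft ≈ 273 kW

V = 4Q/(πD²) = 3.308 m/s; Re = 8.07×10^5; ε/D = 6.83×10^-4; f = 0.01840
h_f = f(L/D)V²/2g = 19.12 m
Total head H = z + h_f = 45.9 + 19.12 = 65.02 m
P_hyd = ρgQH = 788.0·9.81·0.348·65.02 = 174.9 kW
P_shaft = P_hyd/η = 174.9/0.64 = 273.3 kW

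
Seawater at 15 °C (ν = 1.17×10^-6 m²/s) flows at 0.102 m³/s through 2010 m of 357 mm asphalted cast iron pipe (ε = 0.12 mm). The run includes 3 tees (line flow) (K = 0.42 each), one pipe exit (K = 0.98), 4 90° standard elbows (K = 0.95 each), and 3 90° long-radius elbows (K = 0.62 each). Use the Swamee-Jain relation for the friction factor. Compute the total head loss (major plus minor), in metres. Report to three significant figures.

H_L ≈ 5.56 m

V = 4Q/(πD²) = 1.019 m/s; V²/2g = 0.05292 m
Re = 3.11×10^5, ε/D = 3.36×10^-4 → f = 0.01726 (Swamee-Jain)
Major: h_f = f(L/D)·V²/2g = 0.01726·5630·0.05292 = 5.142 m
Minor: ΣK = 7.90; h_m = ΣK·V²/2g = 0.4181 m
Total H_L = 5.142 + 0.4181 = 5.560 m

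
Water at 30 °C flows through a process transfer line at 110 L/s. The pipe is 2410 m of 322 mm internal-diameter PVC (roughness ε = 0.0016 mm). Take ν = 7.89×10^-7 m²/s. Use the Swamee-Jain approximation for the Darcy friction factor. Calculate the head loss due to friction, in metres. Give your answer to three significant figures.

V = 4Q/(πD²) = 4·0.110/(π·0.322²) = 1.351 m/s
Re = VD/ν = 1.351·0.322/7.89×10^-7 = 5.51×10^5 → turbulent
ε/D = 0.0016/322 = 4.97×10^-6
Swamee-Jain: f = 0.01295
h_f = f(L/D)V²/(2g) = 0.01295·(2410/0.322)·1.351²/(2·9.81) = 9.014 m

h_f ≈ 9.01 m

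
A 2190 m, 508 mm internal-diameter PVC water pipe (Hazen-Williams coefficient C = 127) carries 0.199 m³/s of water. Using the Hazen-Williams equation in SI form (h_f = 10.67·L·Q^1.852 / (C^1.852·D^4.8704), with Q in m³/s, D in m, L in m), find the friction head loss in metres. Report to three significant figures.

h_f = 10.67·2190·0.199^1.852 / (127^1.852·0.508^4.8704) = 4.040 m

h_f ≈ 4.04 m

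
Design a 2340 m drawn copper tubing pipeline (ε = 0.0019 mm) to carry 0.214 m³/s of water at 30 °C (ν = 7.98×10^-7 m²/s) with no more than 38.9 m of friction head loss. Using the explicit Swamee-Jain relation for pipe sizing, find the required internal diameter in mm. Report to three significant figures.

Swamee-Jain (Type III): D = 0.66·[ε^1.25·(LQ²/(gh_f))^4.75 + ν·Q^9.4·(L/(gh_f))^5.2]^0.04
LQ²/(gh_f) = 0.2808; L/(gh_f) = 6.132
Term 1 = ε^1.25·(…)^4.75 = 1.69×10^-10; Term 2 = ν·Q^9.4·(…)^5.2 = 5.05×10^-9
D = 0.66·(1.69×10^-10 + 5.05×10^-9)^0.04 = 0.3078 m = 308 mm
Check: V = 2.88 m/s, Re = 1.11×10^6, f = 0.01157, h_f = 37.1 m ≈ 38.9 m ✓

D ≈ 308 mm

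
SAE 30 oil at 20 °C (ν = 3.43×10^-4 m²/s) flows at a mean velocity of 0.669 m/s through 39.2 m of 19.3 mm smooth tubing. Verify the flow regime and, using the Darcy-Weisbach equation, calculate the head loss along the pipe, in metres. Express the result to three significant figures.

h_f ≈ 78.8 m

Re = VD/ν = 0.669·0.01930/3.43×10^-4 = 37.6 → laminar (Re < 2300)
f = 64/Re = 1.700
h_f = f(L/D)V²/(2g) = 1.700·(39.2/0.01930)·0.669²/(2·9.81) = 78.77 m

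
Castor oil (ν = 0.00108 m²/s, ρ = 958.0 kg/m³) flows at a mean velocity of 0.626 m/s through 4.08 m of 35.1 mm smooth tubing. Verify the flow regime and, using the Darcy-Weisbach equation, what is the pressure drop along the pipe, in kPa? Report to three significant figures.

Re = VD/ν = 0.626·0.03510/0.00108 = 20.3 → laminar (Re < 2300)
f = 64/Re = 3.146
h_f = f(L/D)V²/(2g) = 3.146·(4.08/0.03510)·0.626²/(2·9.81) = 7.303 m
Δp = ρg·h_f = 958.0·9.81·7.303 = 68.64 kPa

Δp ≈ 68.6 kPa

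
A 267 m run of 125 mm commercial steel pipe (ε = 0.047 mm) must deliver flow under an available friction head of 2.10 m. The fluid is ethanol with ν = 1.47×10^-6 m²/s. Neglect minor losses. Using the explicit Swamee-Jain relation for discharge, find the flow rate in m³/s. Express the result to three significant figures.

Swamee-Jain (Type II): Q = -0.965·√(gD⁵h_f/L)·ln[ε/(3.7D) + √(3.17ν²L/(gD³h_f))]
√(gD⁵h_f/L) = √(9.81·0.125⁵·2.10/267) = 0.001534
ε/(3.7D) = 1.02×10^-4; √(3.17ν²L/(gD³h_f)) = 2.13×10^-4
Q = -0.965·0.001534·ln(3.148×10^-4) = 0.01194 m³/s
Check: V = 0.973 m/s, Re = 8.27×10^4, f = 0.02042, h_f = 2.10 m ≈ 2.10 m ✓

Q ≈ 0.0119 m³/s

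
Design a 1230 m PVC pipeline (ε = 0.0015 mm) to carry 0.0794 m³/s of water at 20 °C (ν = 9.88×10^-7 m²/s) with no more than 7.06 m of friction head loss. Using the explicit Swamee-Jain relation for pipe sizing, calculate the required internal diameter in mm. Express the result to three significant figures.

Swamee-Jain (Type III): D = 0.66·[ε^1.25·(LQ²/(gh_f))^4.75 + ν·Q^9.4·(L/(gh_f))^5.2]^0.04
LQ²/(gh_f) = 0.1120; L/(gh_f) = 17.76
Term 1 = ε^1.25·(…)^4.75 = 1.60×10^-12; Term 2 = ν·Q^9.4·(…)^5.2 = 1.41×10^-10
D = 0.66·(1.60×10^-12 + 1.41×10^-10)^0.04 = 0.2665 m = 267 mm
Check: V = 1.42 m/s, Re = 3.84×10^5, f = 0.01381, h_f = 6.58 m ≈ 7.06 m ✓

D ≈ 267 mm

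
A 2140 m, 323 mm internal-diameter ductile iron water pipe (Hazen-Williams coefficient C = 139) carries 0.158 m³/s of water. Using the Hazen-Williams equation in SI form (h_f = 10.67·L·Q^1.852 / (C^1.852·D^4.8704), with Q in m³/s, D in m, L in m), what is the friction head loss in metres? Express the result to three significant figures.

h_f ≈ 19.8 m

h_f = 10.67·2140·0.158^1.852 / (139^1.852·0.323^4.8704) = 19.77 m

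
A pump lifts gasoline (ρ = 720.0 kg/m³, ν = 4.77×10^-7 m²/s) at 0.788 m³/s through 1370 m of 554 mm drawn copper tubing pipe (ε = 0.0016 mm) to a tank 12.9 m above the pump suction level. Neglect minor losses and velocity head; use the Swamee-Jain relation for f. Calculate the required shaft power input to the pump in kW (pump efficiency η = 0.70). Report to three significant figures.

P_shaft ≈ 205 kW

V = 4Q/(πD²) = 3.269 m/s; Re = 3.80×10^6; ε/D = 2.89×10^-6; f = 0.009552
h_f = f(L/D)V²/2g = 12.87 m
Total head H = z + h_f = 12.9 + 12.87 = 25.77 m
P_hyd = ρgQH = 720.0·9.81·0.788·25.77 = 143.4 kW
P_shaft = P_hyd/η = 143.4/0.70 = 204.9 kW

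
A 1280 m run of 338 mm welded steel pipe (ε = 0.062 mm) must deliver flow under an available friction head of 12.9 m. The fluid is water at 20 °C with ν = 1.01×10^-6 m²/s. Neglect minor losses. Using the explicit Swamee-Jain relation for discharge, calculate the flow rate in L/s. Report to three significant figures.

Q ≈ 190 L/s

Swamee-Jain (Type II): Q = -0.965·√(gD⁵h_f/L)·ln[ε/(3.7D) + √(3.17ν²L/(gD³h_f))]
√(gD⁵h_f/L) = √(9.81·0.338⁵·12.9/1280) = 0.02088
ε/(3.7D) = 4.96×10^-5; √(3.17ν²L/(gD³h_f)) = 2.91×10^-5
Q = -0.965·0.02088·ln(7.868×10^-5) = 0.1904 m³/s
Check: V = 2.12 m/s, Re = 7.10×10^5, f = 0.01492, h_f = 13.0 m ≈ 12.9 m ✓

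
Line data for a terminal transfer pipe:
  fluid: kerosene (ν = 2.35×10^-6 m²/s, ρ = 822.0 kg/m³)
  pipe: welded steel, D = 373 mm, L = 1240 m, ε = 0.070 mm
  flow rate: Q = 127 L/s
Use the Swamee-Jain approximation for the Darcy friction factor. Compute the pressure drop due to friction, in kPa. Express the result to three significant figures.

V = 4Q/(πD²) = 4·0.127/(π·0.373²) = 1.162 m/s
Re = VD/ν = 1.162·0.373/2.35×10^-6 = 1.84×10^5 → turbulent
ε/D = 0.070/373 = 1.88×10^-4
Swamee-Jain: f = 0.01723
h_f = f(L/D)V²/(2g) = 0.01723·(1240/0.373)·1.162²/(2·9.81) = 3.944 m
Δp = ρg·h_f = 822.0·9.81·3.944 = 31.81 kPa

Δp ≈ 31.8 kPa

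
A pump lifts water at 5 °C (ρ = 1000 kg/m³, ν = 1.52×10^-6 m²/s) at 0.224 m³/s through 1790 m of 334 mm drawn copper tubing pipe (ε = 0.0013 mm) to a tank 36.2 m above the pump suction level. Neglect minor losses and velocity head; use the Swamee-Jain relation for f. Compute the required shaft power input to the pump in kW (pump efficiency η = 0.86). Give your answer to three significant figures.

P_shaft ≈ 151 kW

V = 4Q/(πD²) = 2.557 m/s; Re = 5.62×10^5; ε/D = 3.89×10^-6; f = 0.01289
h_f = f(L/D)V²/2g = 23.01 m
Total head H = z + h_f = 36.2 + 23.01 = 59.21 m
P_hyd = ρgQH = 1000·9.81·0.224·59.21 = 130.1 kW
P_shaft = P_hyd/η = 130.1/0.86 = 151.3 kW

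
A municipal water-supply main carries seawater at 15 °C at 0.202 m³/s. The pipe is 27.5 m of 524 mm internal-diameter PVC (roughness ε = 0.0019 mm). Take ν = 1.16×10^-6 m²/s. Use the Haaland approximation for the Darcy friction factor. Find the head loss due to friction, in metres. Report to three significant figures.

h_f ≈ 0.0317 m

V = 4Q/(πD²) = 4·0.202/(π·0.524²) = 0.9367 m/s
Re = VD/ν = 0.9367·0.524/1.16×10^-6 = 4.23×10^5 → turbulent
ε/D = 0.0019/524 = 3.63×10^-6
Haaland: f = 0.01350
h_f = f(L/D)V²/(2g) = 0.01350·(27.5/0.524)·0.9367²/(2·9.81) = 0.03168 m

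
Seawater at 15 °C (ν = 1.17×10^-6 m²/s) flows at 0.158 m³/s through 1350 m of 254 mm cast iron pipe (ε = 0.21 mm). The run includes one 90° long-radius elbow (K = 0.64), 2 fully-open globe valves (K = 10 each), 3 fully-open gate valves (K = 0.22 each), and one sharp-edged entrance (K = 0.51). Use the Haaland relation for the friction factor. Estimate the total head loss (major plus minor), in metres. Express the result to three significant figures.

V = 4Q/(πD²) = 3.118 m/s; V²/2g = 0.4956 m
Re = 6.77×10^5, ε/D = 8.27×10^-4 → f = 0.01924 (Haaland)
Major: h_f = f(L/D)·V²/2g = 0.01924·5315·0.4956 = 50.68 m
Minor: ΣK = 21.8; h_m = ΣK·V²/2g = 10.81 m
Total H_L = 50.68 + 10.81 = 61.49 m

H_L ≈ 61.5 m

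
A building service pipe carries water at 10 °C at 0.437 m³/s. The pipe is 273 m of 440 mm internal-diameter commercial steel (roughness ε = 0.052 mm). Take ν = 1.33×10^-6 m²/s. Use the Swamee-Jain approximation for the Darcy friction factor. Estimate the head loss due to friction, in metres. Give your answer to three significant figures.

h_f ≈ 3.61 m

V = 4Q/(πD²) = 4·0.437/(π·0.440²) = 2.874 m/s
Re = VD/ν = 2.874·0.440/1.33×10^-6 = 9.51×10^5 → turbulent
ε/D = 0.052/440 = 1.18×10^-4
Swamee-Jain: f = 0.01382
h_f = f(L/D)V²/(2g) = 0.01382·(273/0.440)·2.874²/(2·9.81) = 3.610 m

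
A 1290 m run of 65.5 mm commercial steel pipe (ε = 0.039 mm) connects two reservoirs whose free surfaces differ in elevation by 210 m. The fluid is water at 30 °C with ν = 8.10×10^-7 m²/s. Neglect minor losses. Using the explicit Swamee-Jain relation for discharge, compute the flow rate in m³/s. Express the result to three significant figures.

Swamee-Jain (Type II): Q = -0.965·√(gD⁵h_f/L)·ln[ε/(3.7D) + √(3.17ν²L/(gD³h_f))]
√(gD⁵h_f/L) = √(9.81·0.0655⁵·210/1290) = 0.001388
ε/(3.7D) = 1.61×10^-4; √(3.17ν²L/(gD³h_f)) = 6.81×10^-5
Q = -0.965·0.001388·ln(2.290×10^-4) = 0.01122 m³/s
Check: V = 3.33 m/s, Re = 2.69×10^5, f = 0.01899, h_f = 211 m ≈ 210 m ✓

Q ≈ 0.0112 m³/s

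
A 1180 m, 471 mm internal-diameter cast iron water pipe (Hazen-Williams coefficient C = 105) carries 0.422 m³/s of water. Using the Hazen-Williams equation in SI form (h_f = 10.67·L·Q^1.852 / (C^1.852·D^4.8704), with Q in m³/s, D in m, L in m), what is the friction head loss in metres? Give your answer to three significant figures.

h_f = 10.67·1180·0.422^1.852 / (105^1.852·0.471^4.8704) = 18.01 m

h_f ≈ 18.0 m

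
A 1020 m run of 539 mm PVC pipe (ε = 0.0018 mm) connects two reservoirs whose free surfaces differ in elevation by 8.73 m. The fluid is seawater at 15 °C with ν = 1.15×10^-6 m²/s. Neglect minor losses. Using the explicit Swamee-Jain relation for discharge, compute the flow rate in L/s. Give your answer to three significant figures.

Swamee-Jain (Type II): Q = -0.965·√(gD⁵h_f/L)·ln[ε/(3.7D) + √(3.17ν²L/(gD³h_f))]
√(gD⁵h_f/L) = √(9.81·0.539⁵·8.73/1020) = 0.06180
ε/(3.7D) = 9.03×10^-7; √(3.17ν²L/(gD³h_f)) = 1.79×10^-5
Q = -0.965·0.06180·ln(1.876×10^-5) = 0.6491 m³/s
Check: V = 2.84 m/s, Re = 1.33×10^6, f = 0.01117, h_f = 8.72 m ≈ 8.73 m ✓

Q ≈ 649 L/s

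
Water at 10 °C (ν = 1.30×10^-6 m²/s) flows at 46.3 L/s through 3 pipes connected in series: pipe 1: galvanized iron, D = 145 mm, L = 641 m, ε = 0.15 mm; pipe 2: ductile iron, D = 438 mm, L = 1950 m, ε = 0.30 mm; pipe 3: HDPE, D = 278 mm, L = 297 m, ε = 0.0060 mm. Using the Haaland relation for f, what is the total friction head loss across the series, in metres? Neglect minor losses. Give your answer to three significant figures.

Pipe 1: V = 2.804 m/s, Re = 3.13×10^5, ε/D = 0.00103, f = 0.02064, h_1 = f(L/D)V²/2g = 36.55 m
Pipe 2: V = 0.3073 m/s, Re = 1.04×10^5, ε/D = 6.85×10^-4, f = 0.02073, h_2 = f(L/D)V²/2g = 0.4442 m
Pipe 3: V = 0.7628 m/s, Re = 1.63×10^5, ε/D = 2.16×10^-5, f = 0.01625, h_3 = f(L/D)V²/2g = 0.5149 m
Series → Q common, losses add: H = Σh = 37.51 m

H ≈ 37.5 m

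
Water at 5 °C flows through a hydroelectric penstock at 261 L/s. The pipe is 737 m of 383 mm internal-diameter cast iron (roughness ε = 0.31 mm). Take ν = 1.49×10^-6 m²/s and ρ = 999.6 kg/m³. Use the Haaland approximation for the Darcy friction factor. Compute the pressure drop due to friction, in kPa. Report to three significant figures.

Δp ≈ 94.9 kPa

V = 4Q/(πD²) = 4·0.261/(π·0.383²) = 2.265 m/s
Re = VD/ν = 2.265·0.383/1.49×10^-6 = 5.82×10^5 → turbulent
ε/D = 0.31/383 = 8.09×10^-4
Haaland: f = 0.01922
h_f = f(L/D)V²/(2g) = 0.01922·(737/0.383)·2.265²/(2·9.81) = 9.676 m
Δp = ρg·h_f = 999.6·9.81·9.676 = 94.89 kPa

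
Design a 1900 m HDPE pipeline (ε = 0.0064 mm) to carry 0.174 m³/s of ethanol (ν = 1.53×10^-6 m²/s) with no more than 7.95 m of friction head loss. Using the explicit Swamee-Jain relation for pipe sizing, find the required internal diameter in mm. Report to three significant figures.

D ≈ 390 mm

Swamee-Jain (Type III): D = 0.66·[ε^1.25·(LQ²/(gh_f))^4.75 + ν·Q^9.4·(L/(gh_f))^5.2]^0.04
LQ²/(gh_f) = 0.7376; L/(gh_f) = 24.36
Term 1 = ε^1.25·(…)^4.75 = 7.58×10^-8; Term 2 = ν·Q^9.4·(…)^5.2 = 1.81×10^-6
D = 0.66·(7.58×10^-8 + 1.81×10^-6)^0.04 = 0.3895 m = 390 mm
Check: V = 1.46 m/s, Re = 3.72×10^5, f = 0.01403, h_f = 7.44 m ≈ 7.95 m ✓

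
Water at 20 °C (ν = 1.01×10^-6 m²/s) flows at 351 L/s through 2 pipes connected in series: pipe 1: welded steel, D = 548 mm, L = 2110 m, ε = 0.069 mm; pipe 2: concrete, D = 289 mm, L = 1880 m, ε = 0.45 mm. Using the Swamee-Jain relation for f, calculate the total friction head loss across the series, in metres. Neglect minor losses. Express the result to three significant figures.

H ≈ 216 m

Pipe 1: V = 1.488 m/s, Re = 8.07×10^5, ε/D = 1.26×10^-4, f = 0.01411, h_1 = f(L/D)V²/2g = 6.132 m
Pipe 2: V = 5.351 m/s, Re = 1.53×10^6, ε/D = 0.00156, f = 0.02214, h_2 = f(L/D)V²/2g = 210.2 m
Series → Q common, losses add: H = Σh = 216.3 m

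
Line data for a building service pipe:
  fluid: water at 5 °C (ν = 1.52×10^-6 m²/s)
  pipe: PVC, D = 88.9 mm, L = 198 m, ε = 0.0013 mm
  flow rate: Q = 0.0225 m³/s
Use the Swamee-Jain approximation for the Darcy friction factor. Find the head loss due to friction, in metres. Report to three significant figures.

V = 4Q/(πD²) = 4·0.0225/(π·0.0889²) = 3.625 m/s
Re = VD/ν = 3.625·0.0889/1.52×10^-6 = 2.12×10^5 → turbulent
ε/D = 0.0013/88.9 = 1.46×10^-5
Swamee-Jain: f = 0.01550
h_f = f(L/D)V²/(2g) = 0.01550·(198/0.0889)·3.625²/(2·9.81) = 23.11 m

h_f ≈ 23.1 m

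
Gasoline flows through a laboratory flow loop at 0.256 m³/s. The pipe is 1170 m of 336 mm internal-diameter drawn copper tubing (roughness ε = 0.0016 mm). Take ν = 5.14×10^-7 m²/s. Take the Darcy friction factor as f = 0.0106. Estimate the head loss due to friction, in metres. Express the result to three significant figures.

V = 4Q/(πD²) = 4·0.256/(π·0.336²) = 2.887 m/s
h_f = f(L/D)V²/(2g) = 0.01060·(1170/0.336)·2.887²/(2·9.81) = 15.68 m

h_f ≈ 15.7 m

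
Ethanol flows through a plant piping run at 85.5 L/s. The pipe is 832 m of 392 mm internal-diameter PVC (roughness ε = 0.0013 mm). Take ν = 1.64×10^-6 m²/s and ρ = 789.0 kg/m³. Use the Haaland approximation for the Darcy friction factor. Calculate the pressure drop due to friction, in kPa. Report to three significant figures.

V = 4Q/(πD²) = 4·0.0855/(π·0.392²) = 0.7084 m/s
Re = VD/ν = 0.7084·0.392/1.64×10^-6 = 1.69×10^5 → turbulent
ε/D = 0.0013/392 = 3.32×10^-6
Haaland: f = 0.01603
h_f = f(L/D)V²/(2g) = 0.01603·(832/0.392)·0.7084²/(2·9.81) = 0.8704 m
Δp = ρg·h_f = 789.0·9.81·0.8704 = 6.737 kPa

Δp ≈ 6.74 kPa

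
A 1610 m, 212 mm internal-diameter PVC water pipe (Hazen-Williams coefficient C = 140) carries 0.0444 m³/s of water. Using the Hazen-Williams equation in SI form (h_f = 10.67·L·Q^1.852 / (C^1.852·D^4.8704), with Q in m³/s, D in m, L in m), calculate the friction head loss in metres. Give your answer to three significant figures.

h_f ≈ 10.9 m

h_f = 10.67·1610·0.0444^1.852 / (140^1.852·0.212^4.8704) = 10.87 m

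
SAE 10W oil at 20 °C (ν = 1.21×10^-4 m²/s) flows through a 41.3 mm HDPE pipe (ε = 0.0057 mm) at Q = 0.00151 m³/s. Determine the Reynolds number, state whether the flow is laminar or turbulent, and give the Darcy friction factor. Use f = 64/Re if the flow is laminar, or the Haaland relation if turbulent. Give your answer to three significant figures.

Re ≈ 385; laminar; f = 64/Re ≈ 0.166

V = 4Q/(πD²) = 1.127 m/s
Re = VD/ν = 1.127·0.0413/1.21×10^-4 = 385
Re < 2300 → laminar → f = 64/Re = 0.1664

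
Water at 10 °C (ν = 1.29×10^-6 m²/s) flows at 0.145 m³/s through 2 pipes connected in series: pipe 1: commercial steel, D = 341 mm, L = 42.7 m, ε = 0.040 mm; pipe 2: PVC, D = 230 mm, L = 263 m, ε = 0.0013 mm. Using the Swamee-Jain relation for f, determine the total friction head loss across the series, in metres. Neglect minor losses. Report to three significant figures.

H ≈ 9.25 m

Pipe 1: V = 1.588 m/s, Re = 4.20×10^5, ε/D = 1.17×10^-4, f = 0.01496, h_1 = f(L/D)V²/2g = 0.2407 m
Pipe 2: V = 3.490 m/s, Re = 6.22×10^5, ε/D = 5.65×10^-6, f = 0.01270, h_2 = f(L/D)V²/2g = 9.014 m
Series → Q common, losses add: H = Σh = 9.255 m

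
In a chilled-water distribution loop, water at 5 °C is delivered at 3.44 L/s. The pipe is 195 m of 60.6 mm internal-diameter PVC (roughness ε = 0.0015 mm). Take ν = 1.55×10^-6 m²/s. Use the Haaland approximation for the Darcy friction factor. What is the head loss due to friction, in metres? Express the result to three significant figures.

V = 4Q/(πD²) = 4·0.00344/(π·0.0606²) = 1.193 m/s
Re = VD/ν = 1.193·0.0606/1.55×10^-6 = 4.66×10^4 → turbulent
ε/D = 0.0015/60.6 = 2.48×10^-5
Haaland: f = 0.02110
h_f = f(L/D)V²/(2g) = 0.02110·(195/0.0606)·1.193²/(2·9.81) = 4.923 m

h_f ≈ 4.92 m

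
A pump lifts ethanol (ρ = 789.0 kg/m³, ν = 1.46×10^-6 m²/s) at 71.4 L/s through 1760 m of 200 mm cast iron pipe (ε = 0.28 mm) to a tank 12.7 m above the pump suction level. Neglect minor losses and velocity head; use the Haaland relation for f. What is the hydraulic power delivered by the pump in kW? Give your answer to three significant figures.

V = 4Q/(πD²) = 2.273 m/s; Re = 3.11×10^5; ε/D = 0.00140; f = 0.02204
h_f = f(L/D)V²/2g = 51.07 m
Total head H = z + h_f = 12.7 + 51.07 = 63.77 m
P_hyd = ρgQH = 789.0·9.81·0.0714·63.77 = 35.24 kW

P_hyd ≈ 35.2 kW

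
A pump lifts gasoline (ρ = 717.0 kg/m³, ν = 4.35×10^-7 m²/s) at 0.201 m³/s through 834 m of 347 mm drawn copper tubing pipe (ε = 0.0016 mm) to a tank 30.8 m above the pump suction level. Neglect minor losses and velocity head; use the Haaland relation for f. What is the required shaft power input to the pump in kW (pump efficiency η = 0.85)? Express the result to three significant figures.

V = 4Q/(πD²) = 2.125 m/s; Re = 1.70×10^6; ε/D = 4.61×10^-6; f = 0.01074
h_f = f(L/D)V²/2g = 5.942 m
Total head H = z + h_f = 30.8 + 5.942 = 36.74 m
P_hyd = ρgQH = 717.0·9.81·0.201·36.74 = 51.94 kW
P_shaft = P_hyd/η = 51.94/0.85 = 61.11 kW

P_shaft ≈ 61.1 kW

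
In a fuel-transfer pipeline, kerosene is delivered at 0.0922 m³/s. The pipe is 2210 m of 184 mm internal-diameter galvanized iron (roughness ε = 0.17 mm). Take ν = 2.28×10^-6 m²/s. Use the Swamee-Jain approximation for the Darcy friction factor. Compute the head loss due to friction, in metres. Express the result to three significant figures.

h_f ≈ 151 m

V = 4Q/(πD²) = 4·0.0922/(π·0.184²) = 3.467 m/s
Re = VD/ν = 3.467·0.184/2.28×10^-6 = 2.80×10^5 → turbulent
ε/D = 0.17/184 = 9.24×10^-4
Swamee-Jain: f = 0.02049
h_f = f(L/D)V²/(2g) = 0.02049·(2210/0.184)·3.467²/(2·9.81) = 150.8 m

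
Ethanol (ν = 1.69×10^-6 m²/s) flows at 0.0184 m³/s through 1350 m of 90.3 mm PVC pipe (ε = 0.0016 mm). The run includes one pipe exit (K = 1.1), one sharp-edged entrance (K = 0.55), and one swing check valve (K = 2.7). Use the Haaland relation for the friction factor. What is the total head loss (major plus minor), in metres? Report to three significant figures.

V = 4Q/(πD²) = 2.873 m/s; V²/2g = 0.4207 m
Re = 1.54×10^5, ε/D = 1.77×10^-5 → f = 0.01642 (Haaland)
Major: h_f = f(L/D)·V²/2g = 0.01642·14950·0.4207 = 103.3 m
Minor: ΣK = 4.35; h_m = ΣK·V²/2g = 1.830 m
Total H_L = 103.3 + 1.830 = 105.1 m

H_L ≈ 105 m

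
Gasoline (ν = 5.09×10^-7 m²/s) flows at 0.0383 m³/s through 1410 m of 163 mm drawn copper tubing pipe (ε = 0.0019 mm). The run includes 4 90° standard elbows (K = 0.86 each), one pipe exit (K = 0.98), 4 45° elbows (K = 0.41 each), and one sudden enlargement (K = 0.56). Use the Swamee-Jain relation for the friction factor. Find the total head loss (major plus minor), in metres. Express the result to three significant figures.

H_L ≈ 20.3 m

V = 4Q/(πD²) = 1.835 m/s; V²/2g = 0.1717 m
Re = 5.88×10^5, ε/D = 1.17×10^-5 → f = 0.01293 (Swamee-Jain)
Major: h_f = f(L/D)·V²/2g = 0.01293·8650·0.1717 = 19.20 m
Minor: ΣK = 6.62; h_m = ΣK·V²/2g = 1.137 m
Total H_L = 19.20 + 1.137 = 20.34 m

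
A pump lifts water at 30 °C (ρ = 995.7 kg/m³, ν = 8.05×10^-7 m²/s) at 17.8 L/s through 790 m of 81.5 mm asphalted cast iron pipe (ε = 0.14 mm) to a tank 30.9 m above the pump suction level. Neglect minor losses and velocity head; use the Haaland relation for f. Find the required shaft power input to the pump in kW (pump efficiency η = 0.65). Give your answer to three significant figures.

P_shaft ≈ 43.7 kW

V = 4Q/(πD²) = 3.412 m/s; Re = 3.45×10^5; ε/D = 0.00172; f = 0.02306
h_f = f(L/D)V²/2g = 132.6 m
Total head H = z + h_f = 30.9 + 132.6 = 163.5 m
P_hyd = ρgQH = 995.7·9.81·0.0178·163.5 = 28.43 kW
P_shaft = P_hyd/η = 28.43/0.65 = 43.74 kW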